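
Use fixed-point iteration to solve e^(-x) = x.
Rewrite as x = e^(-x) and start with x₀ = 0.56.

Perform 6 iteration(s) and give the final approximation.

Equation: e^(-x) = x
Fixed-point form: x = e^(-x)
x₀ = 0.56

x_1 = g(0.560000) = 0.571209
x_2 = g(0.571209) = 0.564842
x_3 = g(0.564842) = 0.568450
x_4 = g(0.568450) = 0.566403
x_5 = g(0.566403) = 0.567563
x_6 = g(0.567563) = 0.566905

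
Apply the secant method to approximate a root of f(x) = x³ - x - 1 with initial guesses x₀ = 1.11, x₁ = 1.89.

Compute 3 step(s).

f(x) = x³ - x - 1
x₀ = 1.11, x₁ = 1.89

Secant formula: x_{n+1} = x_n - f(x_n)(x_n - x_{n-1})/(f(x_n) - f(x_{n-1}))

Iteration 1:
  f(1.110000) = -0.742369
  f(1.890000) = 3.861269
  x_2 = 1.890000 - 3.861269×(1.890000 - 1.110000)/(3.861269 - (-0.742369))
       = 1.235780
Iteration 2:
  f(1.890000) = 3.861269
  f(1.235780) = -0.348554
  x_3 = 1.235780 - (-0.348554)×(1.235780 - 1.890000)/(-0.348554 - 3.861269)
       = 1.289947
Iteration 3:
  f(1.235780) = -0.348554
  f(1.289947) = -0.143523
  x_4 = 1.289947 - (-0.143523)×(1.289947 - 1.235780)/(-0.143523 - (-0.348554))
       = 1.327864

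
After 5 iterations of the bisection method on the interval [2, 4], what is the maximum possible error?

Bisection error bound: |error| ≤ (b-a)/2^n
|error| ≤ (4 - 2)/2^5 = 2/2^5
|error| ≤ 0.0625000000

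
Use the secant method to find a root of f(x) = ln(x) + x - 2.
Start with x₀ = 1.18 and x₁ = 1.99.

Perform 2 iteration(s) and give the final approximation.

f(x) = ln(x) + x - 2
x₀ = 1.18, x₁ = 1.99

Secant formula: x_{n+1} = x_n - f(x_n)(x_n - x_{n-1})/(f(x_n) - f(x_{n-1}))

Iteration 1:
  f(1.180000) = -0.654486
  f(1.990000) = 0.678135
  x_2 = 1.990000 - 0.678135×(1.990000 - 1.180000)/(0.678135 - (-0.654486))
       = 1.577813
Iteration 2:
  f(1.990000) = 0.678135
  f(1.577813) = 0.033852
  x_3 = 1.577813 - 0.033852×(1.577813 - 1.990000)/(0.033852 - 0.678135)
       = 1.556155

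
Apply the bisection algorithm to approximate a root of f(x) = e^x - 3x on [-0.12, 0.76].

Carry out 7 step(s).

f(x) = e^x - 3x
Initial interval: [-0.12, 0.76]

Iteration 1:
  c_1 = (-0.120000 + 0.760000)/2 = 0.320000
  f(c_1) = f(0.320000) = 0.417128
  f(a) × f(c) ≥ 0, new interval: [0.320000, 0.760000]
Iteration 2:
  c_2 = (0.320000 + 0.760000)/2 = 0.540000
  f(c_2) = f(0.540000) = 0.096007
  f(a) × f(c) ≥ 0, new interval: [0.540000, 0.760000]
Iteration 3:
  c_3 = (0.540000 + 0.760000)/2 = 0.650000
  f(c_3) = f(0.650000) = -0.034459
  f(a) × f(c) < 0, new interval: [0.540000, 0.650000]
Iteration 4:
  c_4 = (0.540000 + 0.650000)/2 = 0.595000
  f(c_4) = f(0.595000) = 0.028031
  f(a) × f(c) ≥ 0, new interval: [0.595000, 0.650000]
Iteration 5:
  c_5 = (0.595000 + 0.650000)/2 = 0.622500
  f(c_5) = f(0.622500) = -0.003919
  f(a) × f(c) < 0, new interval: [0.595000, 0.622500]
Iteration 6:
  c_6 = (0.595000 + 0.622500)/2 = 0.608750
  f(c_6) = f(0.608750) = 0.011882
  f(a) × f(c) ≥ 0, new interval: [0.608750, 0.622500]
Iteration 7:
  c_7 = (0.608750 + 0.622500)/2 = 0.615625
  f(c_7) = f(0.615625) = 0.003938
  f(a) × f(c) ≥ 0, new interval: [0.615625, 0.622500]

After 7 iteration(s), the approximation is c_7 = 0.615625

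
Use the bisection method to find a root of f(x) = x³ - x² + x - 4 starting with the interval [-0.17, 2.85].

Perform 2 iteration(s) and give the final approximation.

f(x) = x³ - x² + x - 4
Initial interval: [-0.17, 2.85]

Iteration 1:
  c_1 = (-0.170000 + 2.850000)/2 = 1.340000
  f(c_1) = f(1.340000) = -2.049496
  f(a) × f(c) ≥ 0, new interval: [1.340000, 2.850000]
Iteration 2:
  c_2 = (1.340000 + 2.850000)/2 = 2.095000
  f(c_2) = f(2.095000) = 2.900982
  f(a) × f(c) < 0, new interval: [1.340000, 2.095000]

After 2 iteration(s), the approximation is c_2 = 2.095000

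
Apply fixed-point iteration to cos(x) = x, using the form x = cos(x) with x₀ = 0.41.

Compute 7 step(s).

Equation: cos(x) = x
Fixed-point form: x = cos(x)
x₀ = 0.41

x_1 = g(0.410000) = 0.917121
x_2 = g(0.917121) = 0.608108
x_3 = g(0.608108) = 0.820730
x_4 = g(0.820730) = 0.681687
x_5 = g(0.681687) = 0.776511
x_6 = g(0.776511) = 0.713363
x_7 = g(0.713363) = 0.756165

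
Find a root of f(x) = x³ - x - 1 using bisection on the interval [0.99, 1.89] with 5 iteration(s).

f(x) = x³ - x - 1
Initial interval: [0.99, 1.89]

Iteration 1:
  c_1 = (0.990000 + 1.890000)/2 = 1.440000
  f(c_1) = f(1.440000) = 0.545984
  f(a) × f(c) < 0, new interval: [0.990000, 1.440000]
Iteration 2:
  c_2 = (0.990000 + 1.440000)/2 = 1.215000
  f(c_2) = f(1.215000) = -0.421387
  f(a) × f(c) ≥ 0, new interval: [1.215000, 1.440000]
Iteration 3:
  c_3 = (1.215000 + 1.440000)/2 = 1.327500
  f(c_3) = f(1.327500) = 0.011895
  f(a) × f(c) < 0, new interval: [1.215000, 1.327500]
Iteration 4:
  c_4 = (1.215000 + 1.327500)/2 = 1.271250
  f(c_4) = f(1.271250) = -0.216813
  f(a) × f(c) ≥ 0, new interval: [1.271250, 1.327500]
Iteration 5:
  c_5 = (1.271250 + 1.327500)/2 = 1.299375
  f(c_5) = f(1.299375) = -0.105542
  f(a) × f(c) ≥ 0, new interval: [1.299375, 1.327500]

After 5 iteration(s), the approximation is c_5 = 1.299375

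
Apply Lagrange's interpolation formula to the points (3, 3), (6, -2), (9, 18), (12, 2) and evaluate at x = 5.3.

Lagrange interpolation formula:
P(x) = Σ yᵢ × Lᵢ(x)
where Lᵢ(x) = Π_{j≠i} (x - xⱼ)/(xᵢ - xⱼ)

L_0(5.3) = (5.3 - 6)/(3 - 6) × (5.3 - 9)/(3 - 9) × (5.3 - 12)/(3 - 12) = 0.107117
L_1(5.3) = (5.3 - 3)/(6 - 3) × (5.3 - 9)/(6 - 9) × (5.3 - 12)/(6 - 12) = 1.055870
L_2(5.3) = (5.3 - 3)/(9 - 3) × (5.3 - 6)/(9 - 6) × (5.3 - 12)/(9 - 12) = -0.199759
L_3(5.3) = (5.3 - 3)/(12 - 3) × (5.3 - 6)/(12 - 6) × (5.3 - 9)/(12 - 9) = 0.036772

P(5.3) = 3×L_0(5.3) + (-2)×L_1(5.3) + 18×L_2(5.3) + 2×L_3(5.3)
P(5.3) = -5.312512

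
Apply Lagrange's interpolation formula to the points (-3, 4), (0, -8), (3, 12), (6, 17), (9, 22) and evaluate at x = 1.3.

Lagrange interpolation formula:
P(x) = Σ yᵢ × Lᵢ(x)
where Lᵢ(x) = Π_{j≠i} (x - xⱼ)/(xᵢ - xⱼ)

L_0(1.3) = (1.3 - 0)/(-3 - 0) × (1.3 - 3)/(-3 - 3) × (1.3 - 6)/(-3 - 6) × (1.3 - 9)/(-3 - 9) = -0.041142
L_1(1.3) = (1.3 - (-3))/(0 - (-3)) × (1.3 - 3)/(0 - 3) × (1.3 - 6)/(0 - 6) × (1.3 - 9)/(0 - 9) = 0.544339
L_2(1.3) = (1.3 - (-3))/(3 - (-3)) × (1.3 - 0)/(3 - 0) × (1.3 - 6)/(3 - 6) × (1.3 - 9)/(3 - 9) = 0.624389
L_3(1.3) = (1.3 - (-3))/(6 - (-3)) × (1.3 - 0)/(6 - 0) × (1.3 - 3)/(6 - 3) × (1.3 - 9)/(6 - 9) = -0.150562
L_4(1.3) = (1.3 - (-3))/(9 - (-3)) × (1.3 - 0)/(9 - 0) × (1.3 - 3)/(9 - 3) × (1.3 - 6)/(9 - 6) = 0.022975

P(1.3) = 4×L_0(1.3) + (-8)×L_1(1.3) + 12×L_2(1.3) + 17×L_3(1.3) + 22×L_4(1.3)
P(1.3) = 0.919293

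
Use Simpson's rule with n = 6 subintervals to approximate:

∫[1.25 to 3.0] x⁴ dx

f(x) = x⁴
a = 1.25, b = 3.0, n = 6
h = (b - a)/n = 0.291667

Simpson's rule: (h/3)[f(x₀) + 4f(x₁) + 2f(x₂) + ... + f(xₙ)]

x_0 = 1.2500, f(x_0) = 2.441406, coefficient = 1
x_1 = 1.5417, f(x_1) = 5.648875, coefficient = 4
x_2 = 1.8333, f(x_2) = 11.297068, coefficient = 2
x_3 = 2.1250, f(x_3) = 20.390869, coefficient = 4
x_4 = 2.4167, f(x_4) = 34.108845, coefficient = 2
x_5 = 2.7083, f(x_5) = 53.803244, coefficient = 4
x_6 = 3.0000, f(x_6) = 81.000000, coefficient = 1

I ≈ (0.291667/3) × 493.625181 = 47.991337
Exact value: 47.989648
Error: 0.001689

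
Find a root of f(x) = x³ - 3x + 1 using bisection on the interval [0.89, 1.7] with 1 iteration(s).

f(x) = x³ - 3x + 1
Initial interval: [0.89, 1.7]

Iteration 1:
  c_1 = (0.890000 + 1.700000)/2 = 1.295000
  f(c_1) = f(1.295000) = -0.713253
  f(a) × f(c) ≥ 0, new interval: [1.295000, 1.700000]

After 1 iteration(s), the approximation is c_1 = 1.295000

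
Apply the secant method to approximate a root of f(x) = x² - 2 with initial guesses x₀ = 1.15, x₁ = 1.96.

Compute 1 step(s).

f(x) = x² - 2
x₀ = 1.15, x₁ = 1.96

Secant formula: x_{n+1} = x_n - f(x_n)(x_n - x_{n-1})/(f(x_n) - f(x_{n-1}))

Iteration 1:
  f(1.150000) = -0.677500
  f(1.960000) = 1.841600
  x_2 = 1.960000 - 1.841600×(1.960000 - 1.150000)/(1.841600 - (-0.677500))
       = 1.367846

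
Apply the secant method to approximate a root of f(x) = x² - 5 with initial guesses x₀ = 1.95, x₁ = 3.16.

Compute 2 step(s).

f(x) = x² - 5
x₀ = 1.95, x₁ = 3.16

Secant formula: x_{n+1} = x_n - f(x_n)(x_n - x_{n-1})/(f(x_n) - f(x_{n-1}))

Iteration 1:
  f(1.950000) = -1.197500
  f(3.160000) = 4.985600
  x_2 = 3.160000 - 4.985600×(3.160000 - 1.950000)/(4.985600 - (-1.197500))
       = 2.184344
Iteration 2:
  f(3.160000) = 4.985600
  f(2.184344) = -0.228639
  x_3 = 2.184344 - (-0.228639)×(2.184344 - 3.160000)/(-0.228639 - 4.985600)
       = 2.227126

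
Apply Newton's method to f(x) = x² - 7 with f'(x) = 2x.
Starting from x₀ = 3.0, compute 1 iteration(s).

f(x) = x² - 7
f'(x) = 2x
x₀ = 3.0

Newton-Raphson formula: x_{n+1} = x_n - f(x_n)/f'(x_n)

Iteration 1:
  f(3.000000) = 2.000000
  f'(3.000000) = 6.000000
  x_1 = 3.000000 - 2.000000/6.000000 = 2.666667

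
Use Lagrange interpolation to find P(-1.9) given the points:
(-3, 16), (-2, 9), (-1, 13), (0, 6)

Lagrange interpolation formula:
P(x) = Σ yᵢ × Lᵢ(x)
where Lᵢ(x) = Π_{j≠i} (x - xⱼ)/(xᵢ - xⱼ)

L_0(-1.9) = (-1.9 - (-2))/(-3 - (-2)) × (-1.9 - (-1))/(-3 - (-1)) × (-1.9 - 0)/(-3 - 0) = -0.028500
L_1(-1.9) = (-1.9 - (-3))/(-2 - (-3)) × (-1.9 - (-1))/(-2 - (-1)) × (-1.9 - 0)/(-2 - 0) = 0.940500
L_2(-1.9) = (-1.9 - (-3))/(-1 - (-3)) × (-1.9 - (-2))/(-1 - (-2)) × (-1.9 - 0)/(-1 - 0) = 0.104500
L_3(-1.9) = (-1.9 - (-3))/(0 - (-3)) × (-1.9 - (-2))/(0 - (-2)) × (-1.9 - (-1))/(0 - (-1)) = -0.016500

P(-1.9) = 16×L_0(-1.9) + 9×L_1(-1.9) + 13×L_2(-1.9) + 6×L_3(-1.9)
P(-1.9) = 9.268000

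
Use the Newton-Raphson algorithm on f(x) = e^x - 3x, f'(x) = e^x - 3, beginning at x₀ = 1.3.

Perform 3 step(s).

f(x) = e^x - 3x
f'(x) = e^x - 3
x₀ = 1.3

Newton-Raphson formula: x_{n+1} = x_n - f(x_n)/f'(x_n)

Iteration 1:
  f(1.300000) = -0.230703
  f'(1.300000) = 0.669297
  x_1 = 1.300000 - (-0.230703)/0.669297 = 1.644695
Iteration 2:
  f(1.644695) = 0.245345
  f'(1.644695) = 2.179431
  x_2 = 1.644695 - 0.245345/2.179431 = 1.532122
Iteration 3:
  f(1.532122) = 0.031621
  f'(1.532122) = 1.627987
  x_3 = 1.532122 - 0.031621/1.627987 = 1.512699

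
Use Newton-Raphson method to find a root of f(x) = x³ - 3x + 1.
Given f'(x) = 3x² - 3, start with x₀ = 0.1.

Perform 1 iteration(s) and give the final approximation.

f(x) = x³ - 3x + 1
f'(x) = 3x² - 3
x₀ = 0.1

Newton-Raphson formula: x_{n+1} = x_n - f(x_n)/f'(x_n)

Iteration 1:
  f(0.100000) = 0.701000
  f'(0.100000) = -2.970000
  x_1 = 0.100000 - 0.701000/(-2.970000) = 0.336027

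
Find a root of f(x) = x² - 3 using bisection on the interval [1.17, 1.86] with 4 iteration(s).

f(x) = x² - 3
Initial interval: [1.17, 1.86]

Iteration 1:
  c_1 = (1.170000 + 1.860000)/2 = 1.515000
  f(c_1) = f(1.515000) = -0.704775
  f(a) × f(c) ≥ 0, new interval: [1.515000, 1.860000]
Iteration 2:
  c_2 = (1.515000 + 1.860000)/2 = 1.687500
  f(c_2) = f(1.687500) = -0.152344
  f(a) × f(c) ≥ 0, new interval: [1.687500, 1.860000]
Iteration 3:
  c_3 = (1.687500 + 1.860000)/2 = 1.773750
  f(c_3) = f(1.773750) = 0.146189
  f(a) × f(c) < 0, new interval: [1.687500, 1.773750]
Iteration 4:
  c_4 = (1.687500 + 1.773750)/2 = 1.730625
  f(c_4) = f(1.730625) = -0.004937
  f(a) × f(c) ≥ 0, new interval: [1.730625, 1.773750]

After 4 iteration(s), the approximation is c_4 = 1.730625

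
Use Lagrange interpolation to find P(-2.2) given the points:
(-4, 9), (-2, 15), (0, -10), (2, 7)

Lagrange interpolation formula:
P(x) = Σ yᵢ × Lᵢ(x)
where Lᵢ(x) = Π_{j≠i} (x - xⱼ)/(xᵢ - xⱼ)

L_0(-2.2) = (-2.2 - (-2))/(-4 - (-2)) × (-2.2 - 0)/(-4 - 0) × (-2.2 - 2)/(-4 - 2) = 0.038500
L_1(-2.2) = (-2.2 - (-4))/(-2 - (-4)) × (-2.2 - 0)/(-2 - 0) × (-2.2 - 2)/(-2 - 2) = 1.039500
L_2(-2.2) = (-2.2 - (-4))/(0 - (-4)) × (-2.2 - (-2))/(0 - (-2)) × (-2.2 - 2)/(0 - 2) = -0.094500
L_3(-2.2) = (-2.2 - (-4))/(2 - (-4)) × (-2.2 - (-2))/(2 - (-2)) × (-2.2 - 0)/(2 - 0) = 0.016500

P(-2.2) = 9×L_0(-2.2) + 15×L_1(-2.2) + (-10)×L_2(-2.2) + 7×L_3(-2.2)
P(-2.2) = 16.999500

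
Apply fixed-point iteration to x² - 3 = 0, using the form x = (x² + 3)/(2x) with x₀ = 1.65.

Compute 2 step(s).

Equation: x² - 3 = 0
Fixed-point form: x = (x² + 3)/(2x)
x₀ = 1.65

x_1 = g(1.650000) = 1.734091
x_2 = g(1.734091) = 1.732052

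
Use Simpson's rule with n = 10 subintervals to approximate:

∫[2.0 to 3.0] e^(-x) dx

f(x) = e^(-x)
a = 2.0, b = 3.0, n = 10
h = (b - a)/n = 0.100000

Simpson's rule: (h/3)[f(x₀) + 4f(x₁) + 2f(x₂) + ... + f(xₙ)]

x_0 = 2.0000, f(x_0) = 0.135335, coefficient = 1
x_1 = 2.1000, f(x_1) = 0.122456, coefficient = 4
x_2 = 2.2000, f(x_2) = 0.110803, coefficient = 2
x_3 = 2.3000, f(x_3) = 0.100259, coefficient = 4
x_4 = 2.4000, f(x_4) = 0.090718, coefficient = 2
x_5 = 2.5000, f(x_5) = 0.082085, coefficient = 4
x_6 = 2.6000, f(x_6) = 0.074274, coefficient = 2
x_7 = 2.7000, f(x_7) = 0.067206, coefficient = 4
x_8 = 2.8000, f(x_8) = 0.060810, coefficient = 2
x_9 = 2.9000, f(x_9) = 0.055023, coefficient = 4
x_10 = 3.0000, f(x_10) = 0.049787, coefficient = 1

I ≈ (0.100000/3) × 2.566448 = 0.085548
Exact value: 0.085548
Error: 0.000000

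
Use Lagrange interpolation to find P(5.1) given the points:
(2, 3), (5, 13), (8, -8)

Lagrange interpolation formula:
P(x) = Σ yᵢ × Lᵢ(x)
where Lᵢ(x) = Π_{j≠i} (x - xⱼ)/(xᵢ - xⱼ)

L_0(5.1) = (5.1 - 5)/(2 - 5) × (5.1 - 8)/(2 - 8) = -0.016111
L_1(5.1) = (5.1 - 2)/(5 - 2) × (5.1 - 8)/(5 - 8) = 0.998889
L_2(5.1) = (5.1 - 2)/(8 - 2) × (5.1 - 5)/(8 - 5) = 0.017222

P(5.1) = 3×L_0(5.1) + 13×L_1(5.1) + (-8)×L_2(5.1)
P(5.1) = 12.799444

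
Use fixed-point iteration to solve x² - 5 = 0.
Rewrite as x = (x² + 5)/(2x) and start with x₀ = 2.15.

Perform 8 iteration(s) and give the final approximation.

Equation: x² - 5 = 0
Fixed-point form: x = (x² + 5)/(2x)
x₀ = 2.15

x_1 = g(2.150000) = 2.237791
x_2 = g(2.237791) = 2.236069
x_3 = g(2.236069) = 2.236068
x_4 = g(2.236068) = 2.236068
x_5 = g(2.236068) = 2.236068
x_6 = g(2.236068) = 2.236068
x_7 = g(2.236068) = 2.236068
x_8 = g(2.236068) = 2.236068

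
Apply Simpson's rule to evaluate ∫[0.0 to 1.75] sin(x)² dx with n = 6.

f(x) = sin(x)²
a = 0.0, b = 1.75, n = 6
h = (b - a)/n = 0.291667

Simpson's rule: (h/3)[f(x₀) + 4f(x₁) + 2f(x₂) + ... + f(xₙ)]

x_0 = 0.0000, f(x_0) = 0.000000, coefficient = 1
x_1 = 0.2917, f(x_1) = 0.082684, coefficient = 4
x_2 = 0.5833, f(x_2) = 0.303391, coefficient = 2
x_3 = 0.8750, f(x_3) = 0.589123, coefficient = 4
x_4 = 1.1667, f(x_4) = 0.845379, coefficient = 2
x_5 = 1.4583, f(x_5) = 0.987405, coefficient = 4
x_6 = 1.7500, f(x_6) = 0.968228, coefficient = 1

I ≈ (0.291667/3) × 9.902619 = 0.962755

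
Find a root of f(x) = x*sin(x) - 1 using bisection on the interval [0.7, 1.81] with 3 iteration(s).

f(x) = x*sin(x) - 1
Initial interval: [0.7, 1.81]

Iteration 1:
  c_1 = (0.700000 + 1.810000)/2 = 1.255000
  f(c_1) = f(1.255000) = 0.192939
  f(a) × f(c) < 0, new interval: [0.700000, 1.255000]
Iteration 2:
  c_2 = (0.700000 + 1.255000)/2 = 0.977500
  f(c_2) = f(0.977500) = -0.189553
  f(a) × f(c) ≥ 0, new interval: [0.977500, 1.255000]
Iteration 3:
  c_3 = (0.977500 + 1.255000)/2 = 1.116250
  f(c_3) = f(1.116250) = 0.002906
  f(a) × f(c) < 0, new interval: [0.977500, 1.116250]

After 3 iteration(s), the approximation is c_3 = 1.116250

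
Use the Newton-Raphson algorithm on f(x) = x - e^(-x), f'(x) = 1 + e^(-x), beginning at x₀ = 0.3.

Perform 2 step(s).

f(x) = x - e^(-x)
f'(x) = 1 + e^(-x)
x₀ = 0.3

Newton-Raphson formula: x_{n+1} = x_n - f(x_n)/f'(x_n)

Iteration 1:
  f(0.300000) = -0.440818
  f'(0.300000) = 1.740818
  x_1 = 0.300000 - (-0.440818)/1.740818 = 0.553225
Iteration 2:
  f(0.553225) = -0.021868
  f'(0.553225) = 1.575092
  x_2 = 0.553225 - (-0.021868)/1.575092 = 0.567108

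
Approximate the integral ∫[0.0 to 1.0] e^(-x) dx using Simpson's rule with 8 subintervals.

f(x) = e^(-x)
a = 0.0, b = 1.0, n = 8
h = (b - a)/n = 0.125000

Simpson's rule: (h/3)[f(x₀) + 4f(x₁) + 2f(x₂) + ... + f(xₙ)]

x_0 = 0.0000, f(x_0) = 1.000000, coefficient = 1
x_1 = 0.1250, f(x_1) = 0.882497, coefficient = 4
x_2 = 0.2500, f(x_2) = 0.778801, coefficient = 2
x_3 = 0.3750, f(x_3) = 0.687289, coefficient = 4
x_4 = 0.5000, f(x_4) = 0.606531, coefficient = 2
x_5 = 0.6250, f(x_5) = 0.535261, coefficient = 4
x_6 = 0.7500, f(x_6) = 0.472367, coefficient = 2
x_7 = 0.8750, f(x_7) = 0.416862, coefficient = 4
x_8 = 1.0000, f(x_8) = 0.367879, coefficient = 1

I ≈ (0.125000/3) × 15.170914 = 0.632121
Exact value: 0.632121
Error: 0.000001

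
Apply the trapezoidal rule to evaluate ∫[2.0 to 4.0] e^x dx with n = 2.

f(x) = e^x
a = 2.0, b = 4.0, n = 2
h = (b - a)/n = 1.000000

Trapezoidal rule: (h/2)[f(x₀) + 2f(x₁) + 2f(x₂) + ... + f(xₙ)]

x_0 = 2.0000, f(x_0) = 7.389056, coefficient = 1
x_1 = 3.0000, f(x_1) = 20.085537, coefficient = 2
x_2 = 4.0000, f(x_2) = 54.598150, coefficient = 1

I ≈ (1.000000/2) × 102.158280 = 51.079140
Exact value: 47.209094
Error: 3.870046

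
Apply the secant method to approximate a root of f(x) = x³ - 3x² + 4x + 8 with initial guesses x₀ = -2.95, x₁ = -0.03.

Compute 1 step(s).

f(x) = x³ - 3x² + 4x + 8
x₀ = -2.95, x₁ = -0.03

Secant formula: x_{n+1} = x_n - f(x_n)(x_n - x_{n-1})/(f(x_n) - f(x_{n-1}))

Iteration 1:
  f(-2.950000) = -55.579875
  f(-0.030000) = 7.877273
  x_2 = -0.030000 - 7.877273×(-0.030000 - (-2.950000))/(7.877273 - (-55.579875))
       = -0.392475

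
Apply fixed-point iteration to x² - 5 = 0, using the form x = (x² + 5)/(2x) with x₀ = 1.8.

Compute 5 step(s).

Equation: x² - 5 = 0
Fixed-point form: x = (x² + 5)/(2x)
x₀ = 1.8

x_1 = g(1.800000) = 2.288889
x_2 = g(2.288889) = 2.236677
x_3 = g(2.236677) = 2.236068
x_4 = g(2.236068) = 2.236068
x_5 = g(2.236068) = 2.236068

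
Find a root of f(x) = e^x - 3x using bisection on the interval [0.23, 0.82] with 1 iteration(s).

f(x) = e^x - 3x
Initial interval: [0.23, 0.82]

Iteration 1:
  c_1 = (0.230000 + 0.820000)/2 = 0.525000
  f(c_1) = f(0.525000) = 0.115459
  f(a) × f(c) ≥ 0, new interval: [0.525000, 0.820000]

After 1 iteration(s), the approximation is c_1 = 0.525000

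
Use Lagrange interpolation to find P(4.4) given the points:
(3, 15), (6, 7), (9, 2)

Lagrange interpolation formula:
P(x) = Σ yᵢ × Lᵢ(x)
where Lᵢ(x) = Π_{j≠i} (x - xⱼ)/(xᵢ - xⱼ)

L_0(4.4) = (4.4 - 6)/(3 - 6) × (4.4 - 9)/(3 - 9) = 0.408889
L_1(4.4) = (4.4 - 3)/(6 - 3) × (4.4 - 9)/(6 - 9) = 0.715556
L_2(4.4) = (4.4 - 3)/(9 - 3) × (4.4 - 6)/(9 - 6) = -0.124444

P(4.4) = 15×L_0(4.4) + 7×L_1(4.4) + 2×L_2(4.4)
P(4.4) = 10.893333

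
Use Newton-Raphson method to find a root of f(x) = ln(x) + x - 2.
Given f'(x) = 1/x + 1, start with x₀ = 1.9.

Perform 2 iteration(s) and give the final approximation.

f(x) = ln(x) + x - 2
f'(x) = 1/x + 1
x₀ = 1.9

Newton-Raphson formula: x_{n+1} = x_n - f(x_n)/f'(x_n)

Iteration 1:
  f(1.900000) = 0.541854
  f'(1.900000) = 1.526316
  x_1 = 1.900000 - 0.541854/1.526316 = 1.544992
Iteration 2:
  f(1.544992) = -0.019989
  f'(1.544992) = 1.647252
  x_2 = 1.544992 - (-0.019989)/1.647252 = 1.557127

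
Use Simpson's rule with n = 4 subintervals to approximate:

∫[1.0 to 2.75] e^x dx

f(x) = e^x
a = 1.0, b = 2.75, n = 4
h = (b - a)/n = 0.437500

Simpson's rule: (h/3)[f(x₀) + 4f(x₁) + 2f(x₂) + ... + f(xₙ)]

x_0 = 1.0000, f(x_0) = 2.718282, coefficient = 1
x_1 = 1.4375, f(x_1) = 4.210157, coefficient = 4
x_2 = 1.8750, f(x_2) = 6.520819, coefficient = 2
x_3 = 2.3125, f(x_3) = 10.099642, coefficient = 4
x_4 = 2.7500, f(x_4) = 15.642632, coefficient = 1

I ≈ (0.437500/3) × 88.641750 = 12.926922
Exact value: 12.924350
Error: 0.002572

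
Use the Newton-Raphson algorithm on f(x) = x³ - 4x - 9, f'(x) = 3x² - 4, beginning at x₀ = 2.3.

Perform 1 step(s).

f(x) = x³ - 4x - 9
f'(x) = 3x² - 4
x₀ = 2.3

Newton-Raphson formula: x_{n+1} = x_n - f(x_n)/f'(x_n)

Iteration 1:
  f(2.300000) = -6.033000
  f'(2.300000) = 11.870000
  x_1 = 2.300000 - (-6.033000)/11.870000 = 2.808256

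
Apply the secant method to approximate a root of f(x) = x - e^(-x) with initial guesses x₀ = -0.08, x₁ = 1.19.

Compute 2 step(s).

f(x) = x - e^(-x)
x₀ = -0.08, x₁ = 1.19

Secant formula: x_{n+1} = x_n - f(x_n)(x_n - x_{n-1})/(f(x_n) - f(x_{n-1}))

Iteration 1:
  f(-0.080000) = -1.163287
  f(1.190000) = 0.885779
  x_2 = 1.190000 - 0.885779×(1.190000 - (-0.080000))/(0.885779 - (-1.163287))
       = 0.640999
Iteration 2:
  f(1.190000) = 0.885779
  f(0.640999) = 0.114233
  x_3 = 0.640999 - 0.114233×(0.640999 - 1.190000)/(0.114233 - 0.885779)
       = 0.559715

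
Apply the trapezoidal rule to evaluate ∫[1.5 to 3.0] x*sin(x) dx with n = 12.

f(x) = x*sin(x)
a = 1.5, b = 3.0, n = 12
h = (b - a)/n = 0.125000

Trapezoidal rule: (h/2)[f(x₀) + 2f(x₁) + 2f(x₂) + ... + f(xₙ)]

x_0 = 1.5000, f(x_0) = 1.496242, coefficient = 1
x_1 = 1.6250, f(x_1) = 1.622613, coefficient = 2
x_2 = 1.7500, f(x_2) = 1.721975, coefficient = 2
x_3 = 1.8750, f(x_3) = 1.788911, coefficient = 2
x_4 = 2.0000, f(x_4) = 1.818595, coefficient = 2
x_5 = 2.1250, f(x_5) = 1.806930, coefficient = 2
x_6 = 2.2500, f(x_6) = 1.750665, coefficient = 2
x_7 = 2.3750, f(x_7) = 1.647502, coefficient = 2
x_8 = 2.5000, f(x_8) = 1.496180, coefficient = 2
x_9 = 2.6250, f(x_9) = 1.296541, coefficient = 2
x_10 = 2.7500, f(x_10) = 1.049568, coefficient = 2
x_11 = 2.8750, f(x_11) = 0.757407, coefficient = 2
x_12 = 3.0000, f(x_12) = 0.423360, coefficient = 1

I ≈ (0.125000/2) × 35.433376 = 2.214586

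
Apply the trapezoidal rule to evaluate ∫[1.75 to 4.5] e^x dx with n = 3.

f(x) = e^x
a = 1.75, b = 4.5, n = 3
h = (b - a)/n = 0.916667

Trapezoidal rule: (h/2)[f(x₀) + 2f(x₁) + 2f(x₂) + ... + f(xₙ)]

x_0 = 1.7500, f(x_0) = 5.754603, coefficient = 1
x_1 = 2.6667, f(x_1) = 14.391916, coefficient = 2
x_2 = 3.5833, f(x_2) = 35.993319, coefficient = 2
x_3 = 4.5000, f(x_3) = 90.017131, coefficient = 1

I ≈ (0.916667/2) × 196.542204 = 90.081843
Exact value: 84.262529
Error: 5.819315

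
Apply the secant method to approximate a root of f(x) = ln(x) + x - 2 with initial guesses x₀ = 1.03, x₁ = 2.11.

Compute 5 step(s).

f(x) = ln(x) + x - 2
x₀ = 1.03, x₁ = 2.11

Secant formula: x_{n+1} = x_n - f(x_n)(x_n - x_{n-1})/(f(x_n) - f(x_{n-1}))

Iteration 1:
  f(1.030000) = -0.940441
  f(2.110000) = 0.856688
  x_2 = 2.110000 - 0.856688×(2.110000 - 1.030000)/(0.856688 - (-0.940441))
       = 1.595166
Iteration 2:
  f(2.110000) = 0.856688
  f(1.595166) = 0.062144
  x_3 = 1.595166 - 0.062144×(1.595166 - 2.110000)/(0.062144 - 0.856688)
       = 1.554899
Iteration 3:
  f(1.595166) = 0.062144
  f(1.554899) = -0.003690
  x_4 = 1.554899 - (-0.003690)×(1.554899 - 1.595166)/(-0.003690 - 0.062144)
       = 1.557156
Iteration 4:
  f(1.554899) = -0.003690
  f(1.557156) = 0.000017
  x_5 = 1.557156 - 0.000017×(1.557156 - 1.554899)/(0.000017 - (-0.003690))
       = 1.557146
Iteration 5:
  f(1.557156) = 0.000017
  f(1.557146) = 0.000000
  x_6 = 1.557146 - 0.000000×(1.557146 - 1.557156)/(0.000000 - 0.000017)
       = 1.557146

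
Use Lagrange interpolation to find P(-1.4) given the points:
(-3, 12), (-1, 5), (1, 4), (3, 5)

Lagrange interpolation formula:
P(x) = Σ yᵢ × Lᵢ(x)
where Lᵢ(x) = Π_{j≠i} (x - xⱼ)/(xᵢ - xⱼ)

L_0(-1.4) = (-1.4 - (-1))/(-3 - (-1)) × (-1.4 - 1)/(-3 - 1) × (-1.4 - 3)/(-3 - 3) = 0.088000
L_1(-1.4) = (-1.4 - (-3))/(-1 - (-3)) × (-1.4 - 1)/(-1 - 1) × (-1.4 - 3)/(-1 - 3) = 1.056000
L_2(-1.4) = (-1.4 - (-3))/(1 - (-3)) × (-1.4 - (-1))/(1 - (-1)) × (-1.4 - 3)/(1 - 3) = -0.176000
L_3(-1.4) = (-1.4 - (-3))/(3 - (-3)) × (-1.4 - (-1))/(3 - (-1)) × (-1.4 - 1)/(3 - 1) = 0.032000

P(-1.4) = 12×L_0(-1.4) + 5×L_1(-1.4) + 4×L_2(-1.4) + 5×L_3(-1.4)
P(-1.4) = 5.792000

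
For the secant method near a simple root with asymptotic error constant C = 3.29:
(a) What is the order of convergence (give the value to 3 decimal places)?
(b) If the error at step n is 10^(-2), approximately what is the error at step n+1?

(a) Secant method has superlinear convergence with order φ = (1+√5)/2 ≈ 1.618.
    This means |e_{n+1}| ≈ C|e_n|^1.618.

(b) With |e_n| = 10^(-2) and C = 3.29:
    |e_{n+1}| ≈ 3.29 × (10^(-2))^1.618 = 3.29 × 10^(-3.24)

(a) ≈ 1.618 (golden ratio); (b) |e_{n+1}| ≈ 1.910e-03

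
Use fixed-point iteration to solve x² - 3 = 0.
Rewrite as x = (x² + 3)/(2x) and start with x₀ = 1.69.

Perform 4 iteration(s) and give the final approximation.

Equation: x² - 3 = 0
Fixed-point form: x = (x² + 3)/(2x)
x₀ = 1.69

x_1 = g(1.690000) = 1.732574
x_2 = g(1.732574) = 1.732051
x_3 = g(1.732051) = 1.732051
x_4 = g(1.732051) = 1.732051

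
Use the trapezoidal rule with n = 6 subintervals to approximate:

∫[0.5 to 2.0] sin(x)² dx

f(x) = sin(x)²
a = 0.5, b = 2.0, n = 6
h = (b - a)/n = 0.250000

Trapezoidal rule: (h/2)[f(x₀) + 2f(x₁) + 2f(x₂) + ... + f(xₙ)]

x_0 = 0.5000, f(x_0) = 0.229849, coefficient = 1
x_1 = 0.7500, f(x_1) = 0.464631, coefficient = 2
x_2 = 1.0000, f(x_2) = 0.708073, coefficient = 2
x_3 = 1.2500, f(x_3) = 0.900572, coefficient = 2
x_4 = 1.5000, f(x_4) = 0.994996, coefficient = 2
x_5 = 1.7500, f(x_5) = 0.968228, coefficient = 2
x_6 = 2.0000, f(x_6) = 0.826822, coefficient = 1

I ≈ (0.250000/2) × 9.129673 = 1.141209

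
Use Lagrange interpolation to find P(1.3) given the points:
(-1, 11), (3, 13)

Lagrange interpolation formula:
P(x) = Σ yᵢ × Lᵢ(x)
where Lᵢ(x) = Π_{j≠i} (x - xⱼ)/(xᵢ - xⱼ)

L_0(1.3) = (1.3 - 3)/(-1 - 3) = 0.425000
L_1(1.3) = (1.3 - (-1))/(3 - (-1)) = 0.575000

P(1.3) = 11×L_0(1.3) + 13×L_1(1.3)
P(1.3) = 12.150000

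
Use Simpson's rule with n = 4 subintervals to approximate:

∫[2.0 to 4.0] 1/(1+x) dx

f(x) = 1/(1+x)
a = 2.0, b = 4.0, n = 4
h = (b - a)/n = 0.500000

Simpson's rule: (h/3)[f(x₀) + 4f(x₁) + 2f(x₂) + ... + f(xₙ)]

x_0 = 2.0000, f(x_0) = 0.333333, coefficient = 1
x_1 = 2.5000, f(x_1) = 0.285714, coefficient = 4
x_2 = 3.0000, f(x_2) = 0.250000, coefficient = 2
x_3 = 3.5000, f(x_3) = 0.222222, coefficient = 4
x_4 = 4.0000, f(x_4) = 0.200000, coefficient = 1

I ≈ (0.500000/3) × 3.065079 = 0.510847
Exact value: 0.510826
Error: 0.000021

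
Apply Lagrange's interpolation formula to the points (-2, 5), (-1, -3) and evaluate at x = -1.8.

Lagrange interpolation formula:
P(x) = Σ yᵢ × Lᵢ(x)
where Lᵢ(x) = Π_{j≠i} (x - xⱼ)/(xᵢ - xⱼ)

L_0(-1.8) = (-1.8 - (-1))/(-2 - (-1)) = 0.800000
L_1(-1.8) = (-1.8 - (-2))/(-1 - (-2)) = 0.200000

P(-1.8) = 5×L_0(-1.8) + (-3)×L_1(-1.8)
P(-1.8) = 3.400000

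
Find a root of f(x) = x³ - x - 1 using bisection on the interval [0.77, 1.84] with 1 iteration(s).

f(x) = x³ - x - 1
Initial interval: [0.77, 1.84]

Iteration 1:
  c_1 = (0.770000 + 1.840000)/2 = 1.305000
  f(c_1) = f(1.305000) = -0.082552
  f(a) × f(c) ≥ 0, new interval: [1.305000, 1.840000]

After 1 iteration(s), the approximation is c_1 = 1.305000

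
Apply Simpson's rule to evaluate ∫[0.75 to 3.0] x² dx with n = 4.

f(x) = x²
a = 0.75, b = 3.0, n = 4
h = (b - a)/n = 0.562500

Simpson's rule: (h/3)[f(x₀) + 4f(x₁) + 2f(x₂) + ... + f(xₙ)]

x_0 = 0.7500, f(x_0) = 0.562500, coefficient = 1
x_1 = 1.3125, f(x_1) = 1.722656, coefficient = 4
x_2 = 1.8750, f(x_2) = 3.515625, coefficient = 2
x_3 = 2.4375, f(x_3) = 5.941406, coefficient = 4
x_4 = 3.0000, f(x_4) = 9.000000, coefficient = 1

I ≈ (0.562500/3) × 47.250000 = 8.859375
Exact value: 8.859375
Error: 0.000000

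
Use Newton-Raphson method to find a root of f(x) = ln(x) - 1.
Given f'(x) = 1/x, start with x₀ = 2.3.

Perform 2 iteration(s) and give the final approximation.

f(x) = ln(x) - 1
f'(x) = 1/x
x₀ = 2.3

Newton-Raphson formula: x_{n+1} = x_n - f(x_n)/f'(x_n)

Iteration 1:
  f(2.300000) = -0.167091
  f'(2.300000) = 0.434783
  x_1 = 2.300000 - (-0.167091)/0.434783 = 2.684309
Iteration 2:
  f(2.684309) = -0.012577
  f'(2.684309) = 0.372535
  x_2 = 2.684309 - (-0.012577)/0.372535 = 2.718069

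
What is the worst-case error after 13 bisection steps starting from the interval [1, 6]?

Bisection error bound: |error| ≤ (b-a)/2^n
|error| ≤ (6 - 1)/2^13 = 5/2^13
|error| ≤ 0.0006103516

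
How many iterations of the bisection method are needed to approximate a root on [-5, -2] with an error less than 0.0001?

We need (b-a)/2^n ≤ 0.0001
(-2 - (-5))/2^n ≤ 0.0001
3/2^n ≤ 0.0001
2^n ≥ 30000
n ≥ log₂(30000) = 14.87
n ≥ 15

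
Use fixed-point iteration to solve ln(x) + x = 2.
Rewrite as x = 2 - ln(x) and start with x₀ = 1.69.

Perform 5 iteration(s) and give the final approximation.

Equation: ln(x) + x = 2
Fixed-point form: x = 2 - ln(x)
x₀ = 1.69

x_1 = g(1.690000) = 1.475271
x_2 = g(1.475271) = 1.611158
x_3 = g(1.611158) = 1.523047
x_4 = g(1.523047) = 1.579287
x_5 = g(1.579287) = 1.543026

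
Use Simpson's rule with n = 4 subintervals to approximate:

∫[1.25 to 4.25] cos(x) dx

f(x) = cos(x)
a = 1.25, b = 4.25, n = 4
h = (b - a)/n = 0.750000

Simpson's rule: (h/3)[f(x₀) + 4f(x₁) + 2f(x₂) + ... + f(xₙ)]

x_0 = 1.2500, f(x_0) = 0.315322, coefficient = 1
x_1 = 2.0000, f(x_1) = -0.416147, coefficient = 4
x_2 = 2.7500, f(x_2) = -0.924302, coefficient = 2
x_3 = 3.5000, f(x_3) = -0.936457, coefficient = 4
x_4 = 4.2500, f(x_4) = -0.446087, coefficient = 1

I ≈ (0.750000/3) × -7.389784 = -1.847446
Exact value: -1.843974
Error: 0.003472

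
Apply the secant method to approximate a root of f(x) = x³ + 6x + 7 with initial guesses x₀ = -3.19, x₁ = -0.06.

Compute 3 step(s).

f(x) = x³ + 6x + 7
x₀ = -3.19, x₁ = -0.06

Secant formula: x_{n+1} = x_n - f(x_n)(x_n - x_{n-1})/(f(x_n) - f(x_{n-1}))

Iteration 1:
  f(-3.190000) = -44.601759
  f(-0.060000) = 6.639784
  x_2 = -0.060000 - 6.639784×(-0.060000 - (-3.190000))/(6.639784 - (-44.601759))
       = -0.465580
Iteration 2:
  f(-0.060000) = 6.639784
  f(-0.465580) = 4.105601
  x_3 = -0.465580 - 4.105601×(-0.465580 - (-0.060000))/(4.105601 - 6.639784)
       = -1.122655
Iteration 3:
  f(-0.465580) = 4.105601
  f(-1.122655) = -1.150869
  x_4 = -1.122655 - (-1.150869)×(-1.122655 - (-0.465580))/(-1.150869 - 4.105601)
       = -0.978792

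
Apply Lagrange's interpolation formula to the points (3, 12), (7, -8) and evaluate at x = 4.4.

Lagrange interpolation formula:
P(x) = Σ yᵢ × Lᵢ(x)
where Lᵢ(x) = Π_{j≠i} (x - xⱼ)/(xᵢ - xⱼ)

L_0(4.4) = (4.4 - 7)/(3 - 7) = 0.650000
L_1(4.4) = (4.4 - 3)/(7 - 3) = 0.350000

P(4.4) = 12×L_0(4.4) + (-8)×L_1(4.4)
P(4.4) = 5.000000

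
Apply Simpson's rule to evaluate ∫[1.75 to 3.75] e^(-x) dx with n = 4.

f(x) = e^(-x)
a = 1.75, b = 3.75, n = 4
h = (b - a)/n = 0.500000

Simpson's rule: (h/3)[f(x₀) + 4f(x₁) + 2f(x₂) + ... + f(xₙ)]

x_0 = 1.7500, f(x_0) = 0.173774, coefficient = 1
x_1 = 2.2500, f(x_1) = 0.105399, coefficient = 4
x_2 = 2.7500, f(x_2) = 0.063928, coefficient = 2
x_3 = 3.2500, f(x_3) = 0.038774, coefficient = 4
x_4 = 3.7500, f(x_4) = 0.023518, coefficient = 1

I ≈ (0.500000/3) × 0.901841 = 0.150307
Exact value: 0.150256
Error: 0.000051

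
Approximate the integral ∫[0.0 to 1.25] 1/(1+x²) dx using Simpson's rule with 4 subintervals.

f(x) = 1/(1+x²)
a = 0.0, b = 1.25, n = 4
h = (b - a)/n = 0.312500

Simpson's rule: (h/3)[f(x₀) + 4f(x₁) + 2f(x₂) + ... + f(xₙ)]

x_0 = 0.0000, f(x_0) = 1.000000, coefficient = 1
x_1 = 0.3125, f(x_1) = 0.911032, coefficient = 4
x_2 = 0.6250, f(x_2) = 0.719101, coefficient = 2
x_3 = 0.9375, f(x_3) = 0.532225, coefficient = 4
x_4 = 1.2500, f(x_4) = 0.390244, coefficient = 1

I ≈ (0.312500/3) × 8.601472 = 0.895987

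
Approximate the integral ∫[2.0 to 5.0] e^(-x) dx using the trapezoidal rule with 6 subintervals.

f(x) = e^(-x)
a = 2.0, b = 5.0, n = 6
h = (b - a)/n = 0.500000

Trapezoidal rule: (h/2)[f(x₀) + 2f(x₁) + 2f(x₂) + ... + f(xₙ)]

x_0 = 2.0000, f(x_0) = 0.135335, coefficient = 1
x_1 = 2.5000, f(x_1) = 0.082085, coefficient = 2
x_2 = 3.0000, f(x_2) = 0.049787, coefficient = 2
x_3 = 3.5000, f(x_3) = 0.030197, coefficient = 2
x_4 = 4.0000, f(x_4) = 0.018316, coefficient = 2
x_5 = 4.5000, f(x_5) = 0.011109, coefficient = 2
x_6 = 5.0000, f(x_6) = 0.006738, coefficient = 1

I ≈ (0.500000/2) × 0.525061 = 0.131265
Exact value: 0.128597
Error: 0.002668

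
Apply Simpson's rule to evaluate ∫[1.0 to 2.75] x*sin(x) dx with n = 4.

f(x) = x*sin(x)
a = 1.0, b = 2.75, n = 4
h = (b - a)/n = 0.437500

Simpson's rule: (h/3)[f(x₀) + 4f(x₁) + 2f(x₂) + ... + f(xₙ)]

x_0 = 1.0000, f(x_0) = 0.841471, coefficient = 1
x_1 = 1.4375, f(x_1) = 1.424748, coefficient = 4
x_2 = 1.8750, f(x_2) = 1.788911, coefficient = 2
x_3 = 2.3125, f(x_3) = 1.705050, coefficient = 4
x_4 = 2.7500, f(x_4) = 1.049568, coefficient = 1

I ≈ (0.437500/3) × 17.988051 = 2.623257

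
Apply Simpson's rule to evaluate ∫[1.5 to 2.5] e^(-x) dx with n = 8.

f(x) = e^(-x)
a = 1.5, b = 2.5, n = 8
h = (b - a)/n = 0.125000

Simpson's rule: (h/3)[f(x₀) + 4f(x₁) + 2f(x₂) + ... + f(xₙ)]

x_0 = 1.5000, f(x_0) = 0.223130, coefficient = 1
x_1 = 1.6250, f(x_1) = 0.196912, coefficient = 4
x_2 = 1.7500, f(x_2) = 0.173774, coefficient = 2
x_3 = 1.8750, f(x_3) = 0.153355, coefficient = 4
x_4 = 2.0000, f(x_4) = 0.135335, coefficient = 2
x_5 = 2.1250, f(x_5) = 0.119433, coefficient = 4
x_6 = 2.2500, f(x_6) = 0.105399, coefficient = 2
x_7 = 2.3750, f(x_7) = 0.093014, coefficient = 4
x_8 = 2.5000, f(x_8) = 0.082085, coefficient = 1

I ≈ (0.125000/3) × 3.385088 = 0.141045
Exact value: 0.141045
Error: 0.000000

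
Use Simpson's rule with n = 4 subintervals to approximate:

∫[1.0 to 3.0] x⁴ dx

f(x) = x⁴
a = 1.0, b = 3.0, n = 4
h = (b - a)/n = 0.500000

Simpson's rule: (h/3)[f(x₀) + 4f(x₁) + 2f(x₂) + ... + f(xₙ)]

x_0 = 1.0000, f(x_0) = 1.000000, coefficient = 1
x_1 = 1.5000, f(x_1) = 5.062500, coefficient = 4
x_2 = 2.0000, f(x_2) = 16.000000, coefficient = 2
x_3 = 2.5000, f(x_3) = 39.062500, coefficient = 4
x_4 = 3.0000, f(x_4) = 81.000000, coefficient = 1

I ≈ (0.500000/3) × 290.500000 = 48.416667
Exact value: 48.400000
Error: 0.016667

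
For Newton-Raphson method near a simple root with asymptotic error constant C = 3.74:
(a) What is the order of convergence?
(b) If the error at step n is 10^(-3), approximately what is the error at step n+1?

(a) Newton-Raphson has quadratic (order 2) convergence near simple roots.
    This means |e_{n+1}| ≈ C|e_n|².

(b) With |e_n| = 10^(-3) and C = 3.74:
    |e_{n+1}| ≈ 3.74 × (10^(-3))² = 3.74 × 10^(-6)

(a) 2 (quadratic); (b) |e_{n+1}| ≈ 3.740e-06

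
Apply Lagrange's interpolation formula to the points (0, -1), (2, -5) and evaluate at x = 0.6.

Lagrange interpolation formula:
P(x) = Σ yᵢ × Lᵢ(x)
where Lᵢ(x) = Π_{j≠i} (x - xⱼ)/(xᵢ - xⱼ)

L_0(0.6) = (0.6 - 2)/(0 - 2) = 0.700000
L_1(0.6) = (0.6 - 0)/(2 - 0) = 0.300000

P(0.6) = (-1)×L_0(0.6) + (-5)×L_1(0.6)
P(0.6) = -2.200000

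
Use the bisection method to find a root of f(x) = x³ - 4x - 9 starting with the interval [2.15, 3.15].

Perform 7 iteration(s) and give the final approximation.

f(x) = x³ - 4x - 9
Initial interval: [2.15, 3.15]

Iteration 1:
  c_1 = (2.150000 + 3.150000)/2 = 2.650000
  f(c_1) = f(2.650000) = -0.990375
  f(a) × f(c) ≥ 0, new interval: [2.650000, 3.150000]
Iteration 2:
  c_2 = (2.650000 + 3.150000)/2 = 2.900000
  f(c_2) = f(2.900000) = 3.789000
  f(a) × f(c) < 0, new interval: [2.650000, 2.900000]
Iteration 3:
  c_3 = (2.650000 + 2.900000)/2 = 2.775000
  f(c_3) = f(2.775000) = 1.269234
  f(a) × f(c) < 0, new interval: [2.650000, 2.775000]
Iteration 4:
  c_4 = (2.650000 + 2.775000)/2 = 2.712500
  f(c_4) = f(2.712500) = 0.107643
  f(a) × f(c) < 0, new interval: [2.650000, 2.712500]
Iteration 5:
  c_5 = (2.650000 + 2.712500)/2 = 2.681250
  f(c_5) = f(2.681250) = -0.449221
  f(a) × f(c) ≥ 0, new interval: [2.681250, 2.712500]
Iteration 6:
  c_6 = (2.681250 + 2.712500)/2 = 2.696875
  f(c_6) = f(2.696875) = -0.172765
  f(a) × f(c) ≥ 0, new interval: [2.696875, 2.712500]
Iteration 7:
  c_7 = (2.696875 + 2.712500)/2 = 2.704687
  f(c_7) = f(2.704687) = -0.033056
  f(a) × f(c) ≥ 0, new interval: [2.704687, 2.712500]

After 7 iteration(s), the approximation is c_7 = 2.704687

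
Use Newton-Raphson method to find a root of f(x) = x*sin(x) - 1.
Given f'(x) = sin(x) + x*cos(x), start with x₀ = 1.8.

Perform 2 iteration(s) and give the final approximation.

f(x) = x*sin(x) - 1
f'(x) = sin(x) + x*cos(x)
x₀ = 1.8

Newton-Raphson formula: x_{n+1} = x_n - f(x_n)/f'(x_n)

Iteration 1:
  f(1.800000) = 0.752926
  f'(1.800000) = 0.564884
  x_1 = 1.800000 - 0.752926/0.564884 = 0.467114
Iteration 2:
  f(0.467114) = -0.789653
  f'(0.467114) = 0.867384
  x_2 = 0.467114 - (-0.789653)/0.867384 = 1.377499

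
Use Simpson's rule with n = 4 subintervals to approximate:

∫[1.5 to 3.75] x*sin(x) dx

f(x) = x*sin(x)
a = 1.5, b = 3.75, n = 4
h = (b - a)/n = 0.562500

Simpson's rule: (h/3)[f(x₀) + 4f(x₁) + 2f(x₂) + ... + f(xₙ)]

x_0 = 1.5000, f(x_0) = 1.496242, coefficient = 1
x_1 = 2.0625, f(x_1) = 1.818155, coefficient = 4
x_2 = 2.6250, f(x_2) = 1.296541, coefficient = 2
x_3 = 3.1875, f(x_3) = -0.146278, coefficient = 4
x_4 = 3.7500, f(x_4) = -2.143355, coefficient = 1

I ≈ (0.562500/3) × 8.633477 = 1.618777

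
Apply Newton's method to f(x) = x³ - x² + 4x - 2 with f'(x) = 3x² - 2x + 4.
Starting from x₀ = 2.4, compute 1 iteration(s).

f(x) = x³ - x² + 4x - 2
f'(x) = 3x² - 2x + 4
x₀ = 2.4

Newton-Raphson formula: x_{n+1} = x_n - f(x_n)/f'(x_n)

Iteration 1:
  f(2.400000) = 15.664000
  f'(2.400000) = 16.480000
  x_1 = 2.400000 - 15.664000/16.480000 = 1.449515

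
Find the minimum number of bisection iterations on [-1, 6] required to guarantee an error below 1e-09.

We need (b-a)/2^n ≤ 1e-09
(6 - (-1))/2^n ≤ 1e-09
7/2^n ≤ 1e-09
2^n ≥ 7000000000
n ≥ log₂(7000000000) = 32.70
n ≥ 33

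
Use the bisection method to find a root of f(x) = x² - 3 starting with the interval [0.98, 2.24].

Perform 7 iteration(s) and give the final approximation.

f(x) = x² - 3
Initial interval: [0.98, 2.24]

Iteration 1:
  c_1 = (0.980000 + 2.240000)/2 = 1.610000
  f(c_1) = f(1.610000) = -0.407900
  f(a) × f(c) ≥ 0, new interval: [1.610000, 2.240000]
Iteration 2:
  c_2 = (1.610000 + 2.240000)/2 = 1.925000
  f(c_2) = f(1.925000) = 0.705625
  f(a) × f(c) < 0, new interval: [1.610000, 1.925000]
Iteration 3:
  c_3 = (1.610000 + 1.925000)/2 = 1.767500
  f(c_3) = f(1.767500) = 0.124056
  f(a) × f(c) < 0, new interval: [1.610000, 1.767500]
Iteration 4:
  c_4 = (1.610000 + 1.767500)/2 = 1.688750
  f(c_4) = f(1.688750) = -0.148123
  f(a) × f(c) ≥ 0, new interval: [1.688750, 1.767500]
Iteration 5:
  c_5 = (1.688750 + 1.767500)/2 = 1.728125
  f(c_5) = f(1.728125) = -0.013584
  f(a) × f(c) ≥ 0, new interval: [1.728125, 1.767500]
Iteration 6:
  c_6 = (1.728125 + 1.767500)/2 = 1.747813
  f(c_6) = f(1.747813) = 0.054849
  f(a) × f(c) < 0, new interval: [1.728125, 1.747813]
Iteration 7:
  c_7 = (1.728125 + 1.747813)/2 = 1.737969
  f(c_7) = f(1.737969) = 0.020535
  f(a) × f(c) < 0, new interval: [1.728125, 1.737969]

After 7 iteration(s), the approximation is c_7 = 1.737969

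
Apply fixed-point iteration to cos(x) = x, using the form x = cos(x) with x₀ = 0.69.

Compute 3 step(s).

Equation: cos(x) = x
Fixed-point form: x = cos(x)
x₀ = 0.69

x_1 = g(0.690000) = 0.771246
x_2 = g(0.771246) = 0.717043
x_3 = g(0.717043) = 0.753752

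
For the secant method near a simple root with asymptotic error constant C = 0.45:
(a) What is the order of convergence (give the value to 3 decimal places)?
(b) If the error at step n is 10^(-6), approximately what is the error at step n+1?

(a) Secant method has superlinear convergence with order φ = (1+√5)/2 ≈ 1.618.
    This means |e_{n+1}| ≈ C|e_n|^1.618.

(b) With |e_n| = 10^(-6) and C = 0.45:
    |e_{n+1}| ≈ 0.45 × (10^(-6))^1.618 = 0.45 × 10^(-9.71)

(a) ≈ 1.618 (golden ratio); (b) |e_{n+1}| ≈ 8.811e-11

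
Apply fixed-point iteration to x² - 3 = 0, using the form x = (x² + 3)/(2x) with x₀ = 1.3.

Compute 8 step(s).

Equation: x² - 3 = 0
Fixed-point form: x = (x² + 3)/(2x)
x₀ = 1.3

x_1 = g(1.300000) = 1.803846
x_2 = g(1.803846) = 1.733480
x_3 = g(1.733480) = 1.732051
x_4 = g(1.732051) = 1.732051
x_5 = g(1.732051) = 1.732051
x_6 = g(1.732051) = 1.732051
x_7 = g(1.732051) = 1.732051
x_8 = g(1.732051) = 1.732051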